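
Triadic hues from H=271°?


Triadic: equally spaced at 120° intervals
H1 = 271°
H2 = (271 + 120) mod 360 = 31°
H3 = (271 + 240) mod 360 = 151°
Triadic = 271°, 31°, 151°


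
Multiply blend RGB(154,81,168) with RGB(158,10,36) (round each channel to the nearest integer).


Multiply: C = A×B/255, rounded to nearest integer
R: 154×158/255 = 24332/255 ≈ 95.420 → 95
G: 81×10/255 = 810/255 ≈ 3.176 → 3
B: 168×36/255 = 6048/255 ≈ 23.718 → 24
= RGB(95, 3, 24)


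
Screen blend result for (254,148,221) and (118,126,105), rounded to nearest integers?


Screen: C = 255 - (255-A)×(255-B)/255, rounded to nearest integer
R: 255 - (255-254)×(255-118)/255 = 255 - 137/255 ≈ 255 - 0.537 = 254.463 → 254
G: 255 - (255-148)×(255-126)/255 = 255 - 13803/255 ≈ 255 - 54.129 = 200.871 → 201
B: 255 - (255-221)×(255-105)/255 = 255 - 5100/255 ≈ 255 - 20.000 = 235.000 → 235
= RGB(254, 201, 235)


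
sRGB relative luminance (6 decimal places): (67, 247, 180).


Linearize each channel (sRGB transfer function): c = v/255; c_lin = c/12.92 if c ≤ 0.04045, else ((c+0.055)/1.055)^2.4
  R: 67/255 ≈ 0.262745 > 0.04045 → ((0.262745+0.055)/1.055)^2.4 ≈ 0.056128
  G: 247/255 ≈ 0.968627 > 0.04045 → ((0.968627+0.055)/1.055)^2.4 ≈ 0.930111
  B: 180/255 ≈ 0.705882 > 0.04045 → ((0.705882+0.055)/1.055)^2.4 ≈ 0.456411
R_lin = 0.056128, G_lin = 0.930111, B_lin = 0.456411
L = 0.2126×R + 0.7152×G + 0.0722×B
L = 0.2126×0.056128 + 0.7152×0.930111 + 0.0722×0.456411
L ≈ 0.710101


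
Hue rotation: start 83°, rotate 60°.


New hue = (H + rotation) mod 360
New hue = (83 + 60) mod 360
= 143 mod 360
= 143°


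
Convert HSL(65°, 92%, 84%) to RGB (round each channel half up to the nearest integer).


H=65°, S=0.92, L=0.84
C = (1-|2L-1|)×S = (1-|0.68|)×0.92 = 0.2944
H' = H/60 = 65/60 ≈ 1.0833; X = C×(1-|H' mod 2 - 1|) ≈ 0.2699
m = L - C/2 = 0.84 - 0.1472 = 0.6928
Sector ⌊H'⌋ = 1 → (R',G',B') = (≈0.2699, 0.2944, 0.0)
RGB = ((R'+m)×255, (G'+m)×255, (B'+m)×255) = (245.48, 251.736, 176.664)
Round half up → RGB(245, 252, 177)


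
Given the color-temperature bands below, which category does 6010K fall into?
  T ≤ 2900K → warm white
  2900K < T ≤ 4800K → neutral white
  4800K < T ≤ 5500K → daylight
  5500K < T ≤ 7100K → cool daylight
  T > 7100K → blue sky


Temperature: 6010K
5500K < 6010K ≤ 7100K → cool daylight
Classification: cool daylight


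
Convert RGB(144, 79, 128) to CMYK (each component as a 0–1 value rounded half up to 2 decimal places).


R'=144/255≈0.5647, G'=79/255≈0.3098, B'=128/255≈0.5020
K = 1 - max(R',G',B') = 1 - 144/255 = 111/255 = 0.43529… → 0.44
(1-R'-K)/(1-K) simplifies to (max-R)/max with max = 144:
C = (144-144)/144 = 0/144 = 0 → 0.00
M = (144-79)/144 = 65/144 = 0.45138… → 0.45
Y = (144-128)/144 = 16/144 = 0.11111… → 0.11
= CMYK(0.00, 0.45, 0.11, 0.44)


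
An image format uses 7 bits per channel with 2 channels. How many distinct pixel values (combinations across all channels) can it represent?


Total bits = 7 bits/channel × 2 channels = 14 bits
Distinct pixel values = 2^14
= 16,384 pixel values


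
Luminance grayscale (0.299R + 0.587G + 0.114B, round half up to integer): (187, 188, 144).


Gray = 0.299×R + 0.587×G + 0.114×B
Gray = 0.299×187 + 0.587×188 + 0.114×144
Gray = 55.913 + 110.356 + 16.416
Gray = 182.685 → round half up → 183
Gray = 183


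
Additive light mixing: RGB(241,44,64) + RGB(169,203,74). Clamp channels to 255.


Additive: each channel = min(255, C₁+C₂)
R: 241+169 = 410 → 255
G: 44+203 = 247 → 247
B: 64+74 = 138 → 138
= RGB(255, 247, 138)


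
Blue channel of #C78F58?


Color: #C78F58
R = C7 = 199
G = 8F = 143
B = 58 = 88
Blue = 88


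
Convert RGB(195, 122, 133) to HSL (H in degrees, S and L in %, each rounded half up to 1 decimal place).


Normalize: R'=195/255≈0.7647, G'=122/255≈0.4784, B'=133/255≈0.5216
Max=195/255, Min=122/255, Δ=Max-Min=73/255
L = (Max+Min)/2 = (195+122)/510 = 317/510 = 0.62156… → L = 62.2%
L > 0.5 → S = Δ/(2-Max-Min) = 73/(510-195-122) = 73/193 = 0.37823… → S = 37.8%
(the 1/255 factors cancel in S and H, so raw channel differences can be used)
Max is R' → H = 60 × (((G-B)/Δ) mod 6) = 60 × (((122-133)/73) mod 6)
  (-11)/73 = -0.1506…; negative, so add 6 → 5.8493…
  H = 60 × 5.8493… = 350.958…° → H = 351.0°
= HSL(351.0°, 37.8%, 62.2%)


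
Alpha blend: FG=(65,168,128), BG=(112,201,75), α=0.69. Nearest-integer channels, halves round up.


C = α×F + (1-α)×B, with 1-α = 0.31
R: 0.69×65 + 0.31×112 = 44.85 + 34.72 = 79.57 → 80
G: 0.69×168 + 0.31×201 = 115.92 + 62.31 = 178.23 → 178
B: 0.69×128 + 0.31×75 = 88.32 + 23.25 = 111.57 → 112
= RGB(80, 178, 112)


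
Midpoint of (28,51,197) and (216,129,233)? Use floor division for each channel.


Midpoint: each channel = ⌊(C₁+C₂)/2⌋
R: ⌊(28+216)/2⌋ = 122
G: ⌊(51+129)/2⌋ = 90
B: ⌊(197+233)/2⌋ = 215
= RGB(122, 90, 215)


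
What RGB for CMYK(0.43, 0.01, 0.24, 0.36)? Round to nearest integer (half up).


R = 255 × (1-C) × (1-K) = 255 × 0.57 × 0.64 = 93.024 → 93
G = 255 × (1-M) × (1-K) = 255 × 0.99 × 0.64 = 161.568 → 162
B = 255 × (1-Y) × (1-K) = 255 × 0.76 × 0.64 = 124.032 → 124
= RGB(93, 162, 124)


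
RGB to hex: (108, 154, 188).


R = 108 → 6C (hex)
G = 154 → 9A (hex)
B = 188 → BC (hex)
Hex = #6C9ABC


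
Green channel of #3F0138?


Color: #3F0138
R = 3F = 63
G = 01 = 1
B = 38 = 56
Green = 1


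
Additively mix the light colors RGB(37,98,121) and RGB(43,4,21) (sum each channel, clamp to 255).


Additive: each channel = min(255, C₁+C₂)
R: 37+43 = 80 → 80
G: 98+4 = 102 → 102
B: 121+21 = 142 → 142
= RGB(80, 102, 142)


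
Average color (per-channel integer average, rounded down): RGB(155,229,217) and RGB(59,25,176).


Midpoint: each channel = ⌊(C₁+C₂)/2⌋
R: ⌊(155+59)/2⌋ = 107
G: ⌊(229+25)/2⌋ = 127
B: ⌊(217+176)/2⌋ = 196
= RGB(107, 127, 196)


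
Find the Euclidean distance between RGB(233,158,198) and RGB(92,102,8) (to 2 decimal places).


d = √[(R₁-R₂)² + (G₁-G₂)² + (B₁-B₂)²]
d = √[(233-92)² + (158-102)² + (198-8)²]
d = √[19881 + 3136 + 36100]
d = √59117
d ≈ 243.14


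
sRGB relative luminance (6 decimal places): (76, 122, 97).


Linearize each channel (sRGB transfer function): c = v/255; c_lin = c/12.92 if c ≤ 0.04045, else ((c+0.055)/1.055)^2.4
  R: 76/255 ≈ 0.298039 > 0.04045 → ((0.298039+0.055)/1.055)^2.4 ≈ 0.072272
  G: 122/255 ≈ 0.478431 > 0.04045 → ((0.478431+0.055)/1.055)^2.4 ≈ 0.194618
  B: 97/255 ≈ 0.380392 > 0.04045 → ((0.380392+0.055)/1.055)^2.4 ≈ 0.119538
R_lin = 0.072272, G_lin = 0.194618, B_lin = 0.119538
L = 0.2126×R + 0.7152×G + 0.0722×B
L = 0.2126×0.072272 + 0.7152×0.194618 + 0.0722×0.119538
L ≈ 0.163186


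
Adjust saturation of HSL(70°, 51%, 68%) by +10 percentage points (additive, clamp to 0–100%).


Original S = 51%
Adjustment = +10 percentage points
New S = 51 + (10) = 61
Clamp to [0, 100] → 61
= HSL(70°, 61%, 68%)


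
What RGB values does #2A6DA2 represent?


2A → 42 (R)
6D → 109 (G)
A2 → 162 (B)
= RGB(42, 109, 162)


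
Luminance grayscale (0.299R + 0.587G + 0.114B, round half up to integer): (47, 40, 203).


Gray = 0.299×R + 0.587×G + 0.114×B
Gray = 0.299×47 + 0.587×40 + 0.114×203
Gray = 14.053 + 23.480 + 23.142
Gray = 60.675 → round half up → 61
Gray = 61


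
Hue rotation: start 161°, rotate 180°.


New hue = (H + rotation) mod 360
New hue = (161 + 180) mod 360
= 341 mod 360
= 341°


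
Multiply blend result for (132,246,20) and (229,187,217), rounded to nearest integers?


Multiply: C = A×B/255, rounded to nearest integer
R: 132×229/255 = 30228/255 ≈ 118.541 → 119
G: 246×187/255 = 46002/255 ≈ 180.400 → 180
B: 20×217/255 = 4340/255 ≈ 17.020 → 17
= RGB(119, 180, 17)


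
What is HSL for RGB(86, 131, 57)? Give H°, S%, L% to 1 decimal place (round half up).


Normalize: R'=86/255≈0.3373, G'=131/255≈0.5137, B'=57/255≈0.2235
Max=131/255, Min=57/255, Δ=Max-Min=74/255
L = (Max+Min)/2 = (131+57)/510 = 188/510 = 0.36862… → L = 36.9%
L ≤ 0.5 → S = Δ/(Max+Min) = 74/(131+57) = 74/188 = 0.39361… → S = 39.4%
(the 1/255 factors cancel in S and H, so raw channel differences can be used)
Max is G' → H = 60 × ((B-R)/Δ + 2) = 60 × ((57-86)/74 + 2)
  -29/74 + 2 = -0.3918… + 2 = 1.6081…
  H = 60 × 1.6081… = 96.486…° → H = 96.5°
= HSL(96.5°, 39.4%, 36.9%)


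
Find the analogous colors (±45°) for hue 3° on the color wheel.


Base hue: 3°
Left analog: (3 - 45) mod 360 = 318°
Right analog: (3 + 45) mod 360 = 48°
Analogous hues = 318° and 48°


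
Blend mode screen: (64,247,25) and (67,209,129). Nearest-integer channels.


Screen: C = 255 - (255-A)×(255-B)/255, rounded to nearest integer
R: 255 - (255-64)×(255-67)/255 = 255 - 35908/255 ≈ 255 - 140.816 = 114.184 → 114
G: 255 - (255-247)×(255-209)/255 = 255 - 368/255 ≈ 255 - 1.443 = 253.557 → 254
B: 255 - (255-25)×(255-129)/255 = 255 - 28980/255 ≈ 255 - 113.647 = 141.353 → 141
= RGB(114, 254, 141)


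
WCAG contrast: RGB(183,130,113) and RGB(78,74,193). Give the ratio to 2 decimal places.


Linearize each sRGB channel c=v/255: c/12.92 if c ≤ 0.04045 else ((c+0.055)/1.055)^2.4
L = 0.2126×R_lin + 0.7152×G_lin + 0.0722×B_lin
Color 1 (183,130,113):
  R=183: 183/255≈0.7176 > 0.04045 → ((0.7176+0.055)/1.055)^2.4 ≈ 0.47353
  G=130: 130/255≈0.5098 > 0.04045 → ((0.5098+0.055)/1.055)^2.4 ≈ 0.22323
  B=113: 113/255≈0.4431 > 0.04045 → ((0.4431+0.055)/1.055)^2.4 ≈ 0.16513
  L1 = 0.2126×0.47353 + 0.7152×0.22323 + 0.0722×0.16513 ≈ 0.27225
Color 2 (78,74,193):
  R=78: 78/255≈0.3059 > 0.04045 → ((0.3059+0.055)/1.055)^2.4 ≈ 0.07619
  G=74: 74/255≈0.2902 > 0.04045 → ((0.2902+0.055)/1.055)^2.4 ≈ 0.06848
  B=193: 193/255≈0.7569 > 0.04045 → ((0.7569+0.055)/1.055)^2.4 ≈ 0.53328
  L2 = 0.2126×0.07619 + 0.7152×0.06848 + 0.0722×0.53328 ≈ 0.10368
Lighter = 0.27225, Darker = 0.10368
Ratio = (L_lighter + 0.05) / (L_darker + 0.05)
Ratio = (0.27225 + 0.05) / (0.10368 + 0.05) = 0.32225 / 0.15368 ≈ 2.0969
Ratio ≈ 2.10:1


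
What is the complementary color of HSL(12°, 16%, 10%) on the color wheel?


Complement = opposite side of color wheel = hue + 180°
H' = (12 + 180) mod 360 = 192°
S and L unchanged.
= HSL(192°, 16%, 10%)


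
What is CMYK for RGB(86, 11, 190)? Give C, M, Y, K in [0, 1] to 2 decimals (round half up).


R'=86/255≈0.3373, G'=11/255≈0.0431, B'=190/255≈0.7451
K = 1 - max(R',G',B') = 1 - 190/255 = 65/255 = 0.25490… → 0.25
(1-R'-K)/(1-K) simplifies to (max-R)/max with max = 190:
C = (190-86)/190 = 104/190 = 0.54736… → 0.55
M = (190-11)/190 = 179/190 = 0.94210… → 0.94
Y = (190-190)/190 = 0/190 = 0 → 0.00
= CMYK(0.55, 0.94, 0.00, 0.25)


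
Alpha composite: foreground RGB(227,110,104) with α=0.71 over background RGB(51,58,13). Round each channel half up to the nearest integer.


C = α×F + (1-α)×B, with 1-α = 0.29
R: 0.71×227 + 0.29×51 = 161.17 + 14.79 = 175.96 → 176
G: 0.71×110 + 0.29×58 = 78.10 + 16.82 = 94.92 → 95
B: 0.71×104 + 0.29×13 = 73.84 + 3.77 = 77.61 → 78
= RGB(176, 95, 78)


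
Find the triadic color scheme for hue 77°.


Triadic: equally spaced at 120° intervals
H1 = 77°
H2 = (77 + 120) mod 360 = 197°
H3 = (77 + 240) mod 360 = 317°
Triadic = 77°, 197°, 317°


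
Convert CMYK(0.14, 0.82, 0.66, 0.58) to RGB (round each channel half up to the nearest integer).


R = 255 × (1-C) × (1-K) = 255 × 0.86 × 0.42 = 92.106 → 92
G = 255 × (1-M) × (1-K) = 255 × 0.18 × 0.42 = 19.278 → 19
B = 255 × (1-Y) × (1-K) = 255 × 0.34 × 0.42 = 36.414 → 36
= RGB(92, 19, 36)


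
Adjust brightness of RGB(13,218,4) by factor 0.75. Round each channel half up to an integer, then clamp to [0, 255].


Multiply each channel by 0.75, round half up, clamp to [0, 255]
R: 13×0.75 = 9.75 → round → 10
G: 218×0.75 = 163.5 → round → 164
B: 4×0.75 = 3
= RGB(10, 164, 3)


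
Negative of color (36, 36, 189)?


Invert: (255-R, 255-G, 255-B)
R: 255-36 = 219
G: 255-36 = 219
B: 255-189 = 66
= RGB(219, 219, 66)


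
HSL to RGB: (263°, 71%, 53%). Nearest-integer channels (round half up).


H=263°, S=0.71, L=0.53
C = (1-|2L-1|)×S = (1-|0.06|)×0.71 = 0.6674
H' = H/60 = 263/60 ≈ 4.3833; X = C×(1-|H' mod 2 - 1|) ≈ 0.2558
m = L - C/2 = 0.53 - 0.3337 = 0.1963
Sector ⌊H'⌋ = 4 → (R',G',B') = (≈0.2558, 0.0, 0.6674)
RGB = ((R'+m)×255, (G'+m)×255, (B'+m)×255) = (115.29485, 50.0565, 220.2435)
Round half up → RGB(115, 50, 220)


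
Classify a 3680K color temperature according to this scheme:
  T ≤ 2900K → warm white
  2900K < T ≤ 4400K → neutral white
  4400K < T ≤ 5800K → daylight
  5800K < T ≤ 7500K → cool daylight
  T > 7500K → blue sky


Temperature: 3680K
2900K < 3680K ≤ 4400K → neutral white
Classification: neutral white


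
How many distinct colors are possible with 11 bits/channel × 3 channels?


Total bits = 11 bits/channel × 3 channels = 33 bits
Distinct colors = 2^33
= 8,589,934,592 colors


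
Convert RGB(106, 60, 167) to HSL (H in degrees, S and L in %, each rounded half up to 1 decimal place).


Normalize: R'=106/255≈0.4157, G'=60/255≈0.2353, B'=167/255≈0.6549
Max=167/255, Min=60/255, Δ=Max-Min=107/255
L = (Max+Min)/2 = (167+60)/510 = 227/510 = 0.44509… → L = 44.5%
L ≤ 0.5 → S = Δ/(Max+Min) = 107/(167+60) = 107/227 = 0.47136… → S = 47.1%
(the 1/255 factors cancel in S and H, so raw channel differences can be used)
Max is B' → H = 60 × ((R-G)/Δ + 4) = 60 × ((106-60)/107 + 4)
  46/107 + 4 = 0.4299… + 4 = 4.4299…
  H = 60 × 4.4299… = 265.794…° → H = 265.8°
= HSL(265.8°, 47.1%, 44.5%)


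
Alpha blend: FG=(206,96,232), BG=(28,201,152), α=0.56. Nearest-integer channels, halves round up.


C = α×F + (1-α)×B, with 1-α = 0.44
R: 0.56×206 + 0.44×28 = 115.36 + 12.32 = 127.68 → 128
G: 0.56×96 + 0.44×201 = 53.76 + 88.44 = 142.20 → 142
B: 0.56×232 + 0.44×152 = 129.92 + 66.88 = 196.80 → 197
= RGB(128, 142, 197)


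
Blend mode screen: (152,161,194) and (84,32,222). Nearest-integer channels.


Screen: C = 255 - (255-A)×(255-B)/255, rounded to nearest integer
R: 255 - (255-152)×(255-84)/255 = 255 - 17613/255 ≈ 255 - 69.071 = 185.929 → 186
G: 255 - (255-161)×(255-32)/255 = 255 - 20962/255 ≈ 255 - 82.204 = 172.796 → 173
B: 255 - (255-194)×(255-222)/255 = 255 - 2013/255 ≈ 255 - 7.894 = 247.106 → 247
= RGB(186, 173, 247)


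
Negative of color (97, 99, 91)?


Invert: (255-R, 255-G, 255-B)
R: 255-97 = 158
G: 255-99 = 156
B: 255-91 = 164
= RGB(158, 156, 164)


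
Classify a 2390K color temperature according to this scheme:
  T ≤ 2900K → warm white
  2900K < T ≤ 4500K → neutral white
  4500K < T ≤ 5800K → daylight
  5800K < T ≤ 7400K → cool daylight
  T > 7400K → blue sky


Temperature: 2390K
2390K ≤ 2900K → warm white
Classification: warm white


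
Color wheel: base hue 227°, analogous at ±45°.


Base hue: 227°
Left analog: (227 - 45) mod 360 = 182°
Right analog: (227 + 45) mod 360 = 272°
Analogous hues = 182° and 272°


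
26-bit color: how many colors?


Colors = 2^bits = 2^26
= 67,108,864 colors


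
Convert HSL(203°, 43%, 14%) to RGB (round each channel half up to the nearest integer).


H=203°, S=0.43, L=0.14
C = (1-|2L-1|)×S = (1-|-0.72|)×0.43 = 0.1204
H' = H/60 = 203/60 ≈ 3.3833; X = C×(1-|H' mod 2 - 1|) ≈ 0.0742
m = L - C/2 = 0.14 - 0.0602 = 0.0798
Sector ⌊H'⌋ = 3 → (R',G',B') = (0.0, ≈0.0742, 0.1204)
RGB = ((R'+m)×255, (G'+m)×255, (B'+m)×255) = (20.349, 39.2819, 51.051)
Round half up → RGB(20, 39, 51)


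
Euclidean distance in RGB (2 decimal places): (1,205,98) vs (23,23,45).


d = √[(R₁-R₂)² + (G₁-G₂)² + (B₁-B₂)²]
d = √[(1-23)² + (205-23)² + (98-45)²]
d = √[484 + 33124 + 2809]
d = √36417
d ≈ 190.83


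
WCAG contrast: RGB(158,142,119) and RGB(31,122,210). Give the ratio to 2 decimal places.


Linearize each sRGB channel c=v/255: c/12.92 if c ≤ 0.04045 else ((c+0.055)/1.055)^2.4
L = 0.2126×R_lin + 0.7152×G_lin + 0.0722×B_lin
Color 1 (158,142,119):
  R=158: 158/255≈0.6196 > 0.04045 → ((0.6196+0.055)/1.055)^2.4 ≈ 0.34191
  G=142: 142/255≈0.5569 > 0.04045 → ((0.5569+0.055)/1.055)^2.4 ≈ 0.27050
  B=119: 119/255≈0.4667 > 0.04045 → ((0.4667+0.055)/1.055)^2.4 ≈ 0.18447
  L1 = 0.2126×0.34191 + 0.7152×0.27050 + 0.0722×0.18447 ≈ 0.27947
Color 2 (31,122,210):
  R=31: 31/255≈0.1216 > 0.04045 → ((0.1216+0.055)/1.055)^2.4 ≈ 0.01370
  G=122: 122/255≈0.4784 > 0.04045 → ((0.4784+0.055)/1.055)^2.4 ≈ 0.19462
  B=210: 210/255≈0.8235 > 0.04045 → ((0.8235+0.055)/1.055)^2.4 ≈ 0.64448
  L2 = 0.2126×0.01370 + 0.7152×0.19462 + 0.0722×0.64448 ≈ 0.18864
Lighter = 0.27947, Darker = 0.18864
Ratio = (L_lighter + 0.05) / (L_darker + 0.05)
Ratio = (0.27947 + 0.05) / (0.18864 + 0.05) = 0.32947 / 0.23864 ≈ 1.3806
Ratio ≈ 1.38:1


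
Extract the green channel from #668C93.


Color: #668C93
R = 66 = 102
G = 8C = 140
B = 93 = 147
Green = 140


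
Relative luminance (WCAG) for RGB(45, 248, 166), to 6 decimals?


Linearize each channel (sRGB transfer function): c = v/255; c_lin = c/12.92 if c ≤ 0.04045, else ((c+0.055)/1.055)^2.4
  R: 45/255 ≈ 0.176471 > 0.04045 → ((0.176471+0.055)/1.055)^2.4 ≈ 0.026241
  G: 248/255 ≈ 0.972549 > 0.04045 → ((0.972549+0.055)/1.055)^2.4 ≈ 0.938686
  B: 166/255 ≈ 0.650980 > 0.04045 → ((0.650980+0.055)/1.055)^2.4 ≈ 0.381326
R_lin = 0.026241, G_lin = 0.938686, B_lin = 0.381326
L = 0.2126×R + 0.7152×G + 0.0722×B
L = 0.2126×0.026241 + 0.7152×0.938686 + 0.0722×0.381326
L ≈ 0.704459


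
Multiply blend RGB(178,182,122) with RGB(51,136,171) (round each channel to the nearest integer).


Multiply: C = A×B/255, rounded to nearest integer
R: 178×51/255 = 9078/255 ≈ 35.600 → 36
G: 182×136/255 = 24752/255 ≈ 97.067 → 97
B: 122×171/255 = 20862/255 ≈ 81.812 → 82
= RGB(36, 97, 82)


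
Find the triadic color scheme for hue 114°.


Triadic: equally spaced at 120° intervals
H1 = 114°
H2 = (114 + 120) mod 360 = 234°
H3 = (114 + 240) mod 360 = 354°
Triadic = 114°, 234°, 354°


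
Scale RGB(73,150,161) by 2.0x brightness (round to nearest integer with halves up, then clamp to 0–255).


Multiply each channel by 2.0, round half up, clamp to [0, 255]
R: 73×2.0 = 146
G: 150×2.0 = 300 → clamp → 255
B: 161×2.0 = 322 → clamp → 255
= RGB(146, 255, 255)


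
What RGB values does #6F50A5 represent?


6F → 111 (R)
50 → 80 (G)
A5 → 165 (B)
= RGB(111, 80, 165)


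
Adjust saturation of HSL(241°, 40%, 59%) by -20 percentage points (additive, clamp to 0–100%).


Original S = 40%
Adjustment = -20 percentage points
New S = 40 + (-20) = 20
Clamp to [0, 100] → 20
= HSL(241°, 20%, 59%)


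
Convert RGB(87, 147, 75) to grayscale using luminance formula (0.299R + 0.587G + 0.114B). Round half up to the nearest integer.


Gray = 0.299×R + 0.587×G + 0.114×B
Gray = 0.299×87 + 0.587×147 + 0.114×75
Gray = 26.013 + 86.289 + 8.550
Gray = 120.852 → round half up → 121
Gray = 121


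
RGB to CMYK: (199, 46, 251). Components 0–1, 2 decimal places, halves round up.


R'=199/255≈0.7804, G'=46/255≈0.1804, B'=251/255≈0.9843
K = 1 - max(R',G',B') = 1 - 251/255 = 4/255 = 0.01568… → 0.02
(1-R'-K)/(1-K) simplifies to (max-R)/max with max = 251:
C = (251-199)/251 = 52/251 = 0.20717… → 0.21
M = (251-46)/251 = 205/251 = 0.81673… → 0.82
Y = (251-251)/251 = 0/251 = 0 → 0.00
= CMYK(0.21, 0.82, 0.00, 0.02)


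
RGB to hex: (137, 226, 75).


R = 137 → 89 (hex)
G = 226 → E2 (hex)
B = 75 → 4B (hex)
Hex = #89E24B


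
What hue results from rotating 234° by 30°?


New hue = (H + rotation) mod 360
New hue = (234 + 30) mod 360
= 264 mod 360
= 264°


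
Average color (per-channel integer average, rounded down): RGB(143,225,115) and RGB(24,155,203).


Midpoint: each channel = ⌊(C₁+C₂)/2⌋
R: ⌊(143+24)/2⌋ = 83
G: ⌊(225+155)/2⌋ = 190
B: ⌊(115+203)/2⌋ = 159
= RGB(83, 190, 159)


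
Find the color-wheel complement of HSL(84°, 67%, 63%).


Complement = opposite side of color wheel = hue + 180°
H' = (84 + 180) mod 360 = 264°
S and L unchanged.
= HSL(264°, 67%, 63%)


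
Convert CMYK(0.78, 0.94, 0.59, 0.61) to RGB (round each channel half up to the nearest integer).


R = 255 × (1-C) × (1-K) = 255 × 0.22 × 0.39 = 21.879 → 22
G = 255 × (1-M) × (1-K) = 255 × 0.06 × 0.39 = 5.967 → 6
B = 255 × (1-Y) × (1-K) = 255 × 0.41 × 0.39 = 40.7745 → 41
= RGB(22, 6, 41)


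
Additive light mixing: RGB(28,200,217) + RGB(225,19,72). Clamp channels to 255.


Additive: each channel = min(255, C₁+C₂)
R: 28+225 = 253 → 253
G: 200+19 = 219 → 219
B: 217+72 = 289 → 255
= RGB(253, 219, 255)


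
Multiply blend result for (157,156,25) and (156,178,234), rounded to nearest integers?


Multiply: C = A×B/255, rounded to nearest integer
R: 157×156/255 = 24492/255 ≈ 96.047 → 96
G: 156×178/255 = 27768/255 ≈ 108.894 → 109
B: 25×234/255 = 5850/255 ≈ 22.941 → 23
= RGB(96, 109, 23)


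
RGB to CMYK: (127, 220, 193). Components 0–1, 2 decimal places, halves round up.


R'=127/255≈0.4980, G'=220/255≈0.8627, B'=193/255≈0.7569
K = 1 - max(R',G',B') = 1 - 220/255 = 35/255 = 0.13725… → 0.14
(1-R'-K)/(1-K) simplifies to (max-R)/max with max = 220:
C = (220-127)/220 = 93/220 = 0.42272… → 0.42
M = (220-220)/220 = 0/220 = 0 → 0.00
Y = (220-193)/220 = 27/220 = 0.12272… → 0.12
= CMYK(0.42, 0.00, 0.12, 0.14)


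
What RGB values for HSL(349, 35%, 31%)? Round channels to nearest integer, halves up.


H=349°, S=0.35, L=0.31
C = (1-|2L-1|)×S = (1-|-0.38|)×0.35 = 0.217
H' = H/60 = 349/60 ≈ 5.8167; X = C×(1-|H' mod 2 - 1|) ≈ 0.0398
m = L - C/2 = 0.31 - 0.1085 = 0.2015
Sector ⌊H'⌋ = 5 → (R',G',B') = (0.217, 0.0, ≈0.0398)
RGB = ((R'+m)×255, (G'+m)×255, (B'+m)×255) = (106.7175, 51.3825, 61.52725)
Round half up → RGB(107, 51, 62)


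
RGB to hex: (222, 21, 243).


R = 222 → DE (hex)
G = 21 → 15 (hex)
B = 243 → F3 (hex)
Hex = #DE15F3


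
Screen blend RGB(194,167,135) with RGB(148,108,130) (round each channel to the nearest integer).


Screen: C = 255 - (255-A)×(255-B)/255, rounded to nearest integer
R: 255 - (255-194)×(255-148)/255 = 255 - 6527/255 ≈ 255 - 25.596 = 229.404 → 229
G: 255 - (255-167)×(255-108)/255 = 255 - 12936/255 ≈ 255 - 50.729 = 204.271 → 204
B: 255 - (255-135)×(255-130)/255 = 255 - 15000/255 ≈ 255 - 58.824 = 196.176 → 196
= RGB(229, 204, 196)


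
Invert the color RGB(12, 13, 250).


Invert: (255-R, 255-G, 255-B)
R: 255-12 = 243
G: 255-13 = 242
B: 255-250 = 5
= RGB(243, 242, 5)


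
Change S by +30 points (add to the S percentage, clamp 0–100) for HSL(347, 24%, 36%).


Original S = 24%
Adjustment = +30 percentage points
New S = 24 + (30) = 54
Clamp to [0, 100] → 54
= HSL(347°, 54%, 36%)


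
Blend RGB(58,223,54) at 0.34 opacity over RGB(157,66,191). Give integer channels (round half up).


C = α×F + (1-α)×B, with 1-α = 0.66
R: 0.34×58 + 0.66×157 = 19.72 + 103.62 = 123.34 → 123
G: 0.34×223 + 0.66×66 = 75.82 + 43.56 = 119.38 → 119
B: 0.34×54 + 0.66×191 = 18.36 + 126.06 = 144.42 → 144
= RGB(123, 119, 144)


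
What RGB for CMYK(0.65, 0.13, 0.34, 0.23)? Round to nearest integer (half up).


R = 255 × (1-C) × (1-K) = 255 × 0.35 × 0.77 = 68.7225 → 69
G = 255 × (1-M) × (1-K) = 255 × 0.87 × 0.77 = 170.8245 → 171
B = 255 × (1-Y) × (1-K) = 255 × 0.66 × 0.77 = 129.591 → 130
= RGB(69, 171, 130)


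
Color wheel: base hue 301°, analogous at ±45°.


Base hue: 301°
Left analog: (301 - 45) mod 360 = 256°
Right analog: (301 + 45) mod 360 = 346°
Analogous hues = 256° and 346°


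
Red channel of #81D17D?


Color: #81D17D
R = 81 = 129
G = D1 = 209
B = 7D = 125
Red = 129


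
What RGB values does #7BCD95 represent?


7B → 123 (R)
CD → 205 (G)
95 → 149 (B)
= RGB(123, 205, 149)


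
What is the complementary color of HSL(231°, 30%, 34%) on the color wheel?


Complement = opposite side of color wheel = hue + 180°
H' = (231 + 180) mod 360 = 51°
S and L unchanged.
= HSL(51°, 30%, 34%)


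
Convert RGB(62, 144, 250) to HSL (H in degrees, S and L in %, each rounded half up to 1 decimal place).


Normalize: R'=62/255≈0.2431, G'=144/255≈0.5647, B'=250/255≈0.9804
Max=250/255, Min=62/255, Δ=Max-Min=188/255
L = (Max+Min)/2 = (250+62)/510 = 312/510 = 0.61176… → L = 61.2%
L > 0.5 → S = Δ/(2-Max-Min) = 188/(510-250-62) = 188/198 = 0.94949… → S = 94.9%
(the 1/255 factors cancel in S and H, so raw channel differences can be used)
Max is B' → H = 60 × ((R-G)/Δ + 4) = 60 × ((62-144)/188 + 4)
  -82/188 + 4 = -0.4361… + 4 = 3.5638…
  H = 60 × 3.5638… = 213.829…° → H = 213.8°
= HSL(213.8°, 94.9%, 61.2%)


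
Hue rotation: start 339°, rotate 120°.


New hue = (H + rotation) mod 360
New hue = (339 + 120) mod 360
= 459 mod 360
= 99°


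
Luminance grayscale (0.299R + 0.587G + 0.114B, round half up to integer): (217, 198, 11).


Gray = 0.299×R + 0.587×G + 0.114×B
Gray = 0.299×217 + 0.587×198 + 0.114×11
Gray = 64.883 + 116.226 + 1.254
Gray = 182.363 → round half up → 182
Gray = 182


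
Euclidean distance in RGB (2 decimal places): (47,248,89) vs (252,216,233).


d = √[(R₁-R₂)² + (G₁-G₂)² + (B₁-B₂)²]
d = √[(47-252)² + (248-216)² + (89-233)²]
d = √[42025 + 1024 + 20736]
d = √63785
d ≈ 252.56


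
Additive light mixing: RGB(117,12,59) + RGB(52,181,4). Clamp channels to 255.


Additive: each channel = min(255, C₁+C₂)
R: 117+52 = 169 → 169
G: 12+181 = 193 → 193
B: 59+4 = 63 → 63
= RGB(169, 193, 63)


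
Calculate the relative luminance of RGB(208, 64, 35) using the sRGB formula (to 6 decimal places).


Linearize each channel (sRGB transfer function): c = v/255; c_lin = c/12.92 if c ≤ 0.04045, else ((c+0.055)/1.055)^2.4
  R: 208/255 ≈ 0.815686 > 0.04045 → ((0.815686+0.055)/1.055)^2.4 ≈ 0.630757
  G: 64/255 ≈ 0.250980 > 0.04045 → ((0.250980+0.055)/1.055)^2.4 ≈ 0.051269
  B: 35/255 ≈ 0.137255 > 0.04045 → ((0.137255+0.055)/1.055)^2.4 ≈ 0.016807
R_lin = 0.630757, G_lin = 0.051269, B_lin = 0.016807
L = 0.2126×R + 0.7152×G + 0.0722×B
L = 0.2126×0.630757 + 0.7152×0.051269 + 0.0722×0.016807
L ≈ 0.171980


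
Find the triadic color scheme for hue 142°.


Triadic: equally spaced at 120° intervals
H1 = 142°
H2 = (142 + 120) mod 360 = 262°
H3 = (142 + 240) mod 360 = 22°
Triadic = 142°, 262°, 22°


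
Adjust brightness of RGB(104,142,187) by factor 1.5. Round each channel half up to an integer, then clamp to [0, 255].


Multiply each channel by 1.5, round half up, clamp to [0, 255]
R: 104×1.5 = 156
G: 142×1.5 = 213
B: 187×1.5 = 280.5 → round → 281 → clamp → 255
= RGB(156, 213, 255)


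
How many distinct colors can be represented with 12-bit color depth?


Colors = 2^bits = 2^12
= 4,096 colors


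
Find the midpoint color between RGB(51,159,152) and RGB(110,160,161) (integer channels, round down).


Midpoint: each channel = ⌊(C₁+C₂)/2⌋
R: ⌊(51+110)/2⌋ = 80
G: ⌊(159+160)/2⌋ = 159
B: ⌊(152+161)/2⌋ = 156
= RGB(80, 159, 156)


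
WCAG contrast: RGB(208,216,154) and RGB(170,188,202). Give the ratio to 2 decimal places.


Linearize each sRGB channel c=v/255: c/12.92 if c ≤ 0.04045 else ((c+0.055)/1.055)^2.4
L = 0.2126×R_lin + 0.7152×G_lin + 0.0722×B_lin
Color 1 (208,216,154):
  R=208: 208/255≈0.8157 > 0.04045 → ((0.8157+0.055)/1.055)^2.4 ≈ 0.63076
  G=216: 216/255≈0.8471 > 0.04045 → ((0.8471+0.055)/1.055)^2.4 ≈ 0.68669
  B=154: 154/255≈0.6039 > 0.04045 → ((0.6039+0.055)/1.055)^2.4 ≈ 0.32314
  L1 = 0.2126×0.63076 + 0.7152×0.68669 + 0.0722×0.32314 ≈ 0.64855
Color 2 (170,188,202):
  R=170: 170/255≈0.6667 > 0.04045 → ((0.6667+0.055)/1.055)^2.4 ≈ 0.40198
  G=188: 188/255≈0.7373 > 0.04045 → ((0.7373+0.055)/1.055)^2.4 ≈ 0.50289
  B=202: 202/255≈0.7922 > 0.04045 → ((0.7922+0.055)/1.055)^2.4 ≈ 0.59062
  L2 = 0.2126×0.40198 + 0.7152×0.50289 + 0.0722×0.59062 ≈ 0.48777
Lighter = 0.64855, Darker = 0.48777
Ratio = (L_lighter + 0.05) / (L_darker + 0.05)
Ratio = (0.64855 + 0.05) / (0.48777 + 0.05) = 0.69855 / 0.53777 ≈ 1.2990
Ratio ≈ 1.30:1


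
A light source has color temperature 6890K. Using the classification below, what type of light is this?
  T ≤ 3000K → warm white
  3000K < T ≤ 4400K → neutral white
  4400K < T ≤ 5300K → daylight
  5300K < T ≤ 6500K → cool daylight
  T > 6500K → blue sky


Temperature: 6890K
6890K > 6500K → blue sky
Classification: blue sky


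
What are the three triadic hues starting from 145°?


Triadic: equally spaced at 120° intervals
H1 = 145°
H2 = (145 + 120) mod 360 = 265°
H3 = (145 + 240) mod 360 = 25°
Triadic = 145°, 265°, 25°


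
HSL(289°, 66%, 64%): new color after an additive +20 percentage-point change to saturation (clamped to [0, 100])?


Original S = 66%
Adjustment = +20 percentage points
New S = 66 + (20) = 86
Clamp to [0, 100] → 86
= HSL(289°, 86%, 64%)


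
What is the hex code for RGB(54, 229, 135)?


R = 54 → 36 (hex)
G = 229 → E5 (hex)
B = 135 → 87 (hex)
Hex = #36E587


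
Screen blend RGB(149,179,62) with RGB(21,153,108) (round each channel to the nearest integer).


Screen: C = 255 - (255-A)×(255-B)/255, rounded to nearest integer
R: 255 - (255-149)×(255-21)/255 = 255 - 24804/255 ≈ 255 - 97.271 = 157.729 → 158
G: 255 - (255-179)×(255-153)/255 = 255 - 7752/255 ≈ 255 - 30.400 = 224.600 → 225
B: 255 - (255-62)×(255-108)/255 = 255 - 28371/255 ≈ 255 - 111.259 = 143.741 → 144
= RGB(158, 225, 144)


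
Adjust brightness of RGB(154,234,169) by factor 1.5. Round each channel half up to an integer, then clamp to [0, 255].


Multiply each channel by 1.5, round half up, clamp to [0, 255]
R: 154×1.5 = 231
G: 234×1.5 = 351 → clamp → 255
B: 169×1.5 = 253.5 → round → 254
= RGB(231, 255, 254)


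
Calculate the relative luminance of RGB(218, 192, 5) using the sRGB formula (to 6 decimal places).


Linearize each channel (sRGB transfer function): c = v/255; c_lin = c/12.92 if c ≤ 0.04045, else ((c+0.055)/1.055)^2.4
  R: 218/255 ≈ 0.854902 > 0.04045 → ((0.854902+0.055)/1.055)^2.4 ≈ 0.701102
  G: 192/255 ≈ 0.752941 > 0.04045 → ((0.752941+0.055)/1.055)^2.4 ≈ 0.527115
  B: 5/255 ≈ 0.019608 ≤ 0.04045 → 0.019608/12.92 ≈ 0.001518
R_lin = 0.701102, G_lin = 0.527115, B_lin = 0.001518
L = 0.2126×R + 0.7152×G + 0.0722×B
L = 0.2126×0.701102 + 0.7152×0.527115 + 0.0722×0.001518
L ≈ 0.526157


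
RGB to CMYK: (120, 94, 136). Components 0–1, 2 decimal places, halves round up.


R'=120/255≈0.4706, G'=94/255≈0.3686, B'=136/255≈0.5333
K = 1 - max(R',G',B') = 1 - 136/255 = 119/255 = 0.46666… → 0.47
(1-R'-K)/(1-K) simplifies to (max-R)/max with max = 136:
C = (136-120)/136 = 16/136 = 0.11764… → 0.12
M = (136-94)/136 = 42/136 = 0.30882… → 0.31
Y = (136-136)/136 = 0/136 = 0 → 0.00
= CMYK(0.12, 0.31, 0.00, 0.47)


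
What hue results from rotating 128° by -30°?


New hue = (H + rotation) mod 360
New hue = (128 -30) mod 360
= 98 mod 360
= 98°


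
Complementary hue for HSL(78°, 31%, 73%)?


Complement = opposite side of color wheel = hue + 180°
H' = (78 + 180) mod 360 = 258°
S and L unchanged.
= HSL(258°, 31%, 73%)


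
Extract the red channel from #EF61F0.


Color: #EF61F0
R = EF = 239
G = 61 = 97
B = F0 = 240
Red = 239


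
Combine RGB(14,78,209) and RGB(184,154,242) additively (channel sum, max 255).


Additive: each channel = min(255, C₁+C₂)
R: 14+184 = 198 → 198
G: 78+154 = 232 → 232
B: 209+242 = 451 → 255
= RGB(198, 232, 255)


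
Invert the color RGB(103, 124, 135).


Invert: (255-R, 255-G, 255-B)
R: 255-103 = 152
G: 255-124 = 131
B: 255-135 = 120
= RGB(152, 131, 120)


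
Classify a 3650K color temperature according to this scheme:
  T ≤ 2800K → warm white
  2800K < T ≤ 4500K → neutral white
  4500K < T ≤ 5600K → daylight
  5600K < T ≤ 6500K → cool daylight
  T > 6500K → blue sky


Temperature: 3650K
2800K < 3650K ≤ 4500K → neutral white
Classification: neutral white


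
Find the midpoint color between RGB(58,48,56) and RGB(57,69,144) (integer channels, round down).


Midpoint: each channel = ⌊(C₁+C₂)/2⌋
R: ⌊(58+57)/2⌋ = 57
G: ⌊(48+69)/2⌋ = 58
B: ⌊(56+144)/2⌋ = 100
= RGB(57, 58, 100)


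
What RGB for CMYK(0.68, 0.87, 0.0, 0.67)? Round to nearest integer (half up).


R = 255 × (1-C) × (1-K) = 255 × 0.32 × 0.33 = 26.928 → 27
G = 255 × (1-M) × (1-K) = 255 × 0.13 × 0.33 = 10.9395 → 11
B = 255 × (1-Y) × (1-K) = 255 × 1.00 × 0.33 = 84.15 → 84
= RGB(27, 11, 84)


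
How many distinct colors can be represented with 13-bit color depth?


Colors = 2^bits = 2^13
= 8,192 colors


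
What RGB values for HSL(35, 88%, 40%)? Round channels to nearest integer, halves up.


H=35°, S=0.88, L=0.40
C = (1-|2L-1|)×S = (1-|-0.20|)×0.88 = 0.704
H' = H/60 = 35/60 ≈ 0.5833; X = C×(1-|H' mod 2 - 1|) ≈ 0.4107
m = L - C/2 = 0.40 - 0.352 = 0.048
Sector ⌊H'⌋ = 0 → (R',G',B') = (0.704, ≈0.4107, 0.0)
RGB = ((R'+m)×255, (G'+m)×255, (B'+m)×255) = (191.76, 116.96, 12.24)
Round half up → RGB(192, 117, 12)


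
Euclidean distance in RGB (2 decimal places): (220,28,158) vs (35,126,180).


d = √[(R₁-R₂)² + (G₁-G₂)² + (B₁-B₂)²]
d = √[(220-35)² + (28-126)² + (158-180)²]
d = √[34225 + 9604 + 484]
d = √44313
d ≈ 210.51


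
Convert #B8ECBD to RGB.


B8 → 184 (R)
EC → 236 (G)
BD → 189 (B)
= RGB(184, 236, 189)


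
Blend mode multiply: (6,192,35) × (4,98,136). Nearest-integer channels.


Multiply: C = A×B/255, rounded to nearest integer
R: 6×4/255 = 24/255 ≈ 0.094 → 0
G: 192×98/255 = 18816/255 ≈ 73.788 → 74
B: 35×136/255 = 4760/255 ≈ 18.667 → 19
= RGB(0, 74, 19)


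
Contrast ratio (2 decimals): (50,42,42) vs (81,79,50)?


Linearize each sRGB channel c=v/255: c/12.92 if c ≤ 0.04045 else ((c+0.055)/1.055)^2.4
L = 0.2126×R_lin + 0.7152×G_lin + 0.0722×B_lin
Color 1 (50,42,42):
  R=50: 50/255≈0.1961 > 0.04045 → ((0.1961+0.055)/1.055)^2.4 ≈ 0.03190
  G=42: 42/255≈0.1647 > 0.04045 → ((0.1647+0.055)/1.055)^2.4 ≈ 0.02315
  B=42: 42/255≈0.1647 > 0.04045 → ((0.1647+0.055)/1.055)^2.4 ≈ 0.02315
  L1 = 0.2126×0.03190 + 0.7152×0.02315 + 0.0722×0.02315 ≈ 0.02501
Color 2 (81,79,50):
  R=81: 81/255≈0.3176 > 0.04045 → ((0.3176+0.055)/1.055)^2.4 ≈ 0.08228
  G=79: 79/255≈0.3098 > 0.04045 → ((0.3098+0.055)/1.055)^2.4 ≈ 0.07819
  B=50: 50/255≈0.1961 > 0.04045 → ((0.1961+0.055)/1.055)^2.4 ≈ 0.03190
  L2 = 0.2126×0.08228 + 0.7152×0.07819 + 0.0722×0.03190 ≈ 0.07572
Lighter = 0.07572, Darker = 0.02501
Ratio = (L_lighter + 0.05) / (L_darker + 0.05)
Ratio = (0.07572 + 0.05) / (0.02501 + 0.05) = 0.12572 / 0.07501 ≈ 1.6759
Ratio ≈ 1.68:1


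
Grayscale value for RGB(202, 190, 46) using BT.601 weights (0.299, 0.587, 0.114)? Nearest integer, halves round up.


Gray = 0.299×R + 0.587×G + 0.114×B
Gray = 0.299×202 + 0.587×190 + 0.114×46
Gray = 60.398 + 111.530 + 5.244
Gray = 177.172 → round half up → 177
Gray = 177


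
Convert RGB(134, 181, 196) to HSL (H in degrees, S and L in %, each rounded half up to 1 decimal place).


Normalize: R'=134/255≈0.5255, G'=181/255≈0.7098, B'=196/255≈0.7686
Max=196/255, Min=134/255, Δ=Max-Min=62/255
L = (Max+Min)/2 = (196+134)/510 = 330/510 = 0.64705… → L = 64.7%
L > 0.5 → S = Δ/(2-Max-Min) = 62/(510-196-134) = 62/180 = 0.34444… → S = 34.4%
(the 1/255 factors cancel in S and H, so raw channel differences can be used)
Max is B' → H = 60 × ((R-G)/Δ + 4) = 60 × ((134-181)/62 + 4)
  -47/62 + 4 = -0.7580… + 4 = 3.2419…
  H = 60 × 3.2419… = 194.516…° → H = 194.5°
= HSL(194.5°, 34.4%, 64.7%)


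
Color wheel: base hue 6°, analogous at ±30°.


Base hue: 6°
Left analog: (6 - 30) mod 360 = 336°
Right analog: (6 + 30) mod 360 = 36°
Analogous hues = 336° and 36°


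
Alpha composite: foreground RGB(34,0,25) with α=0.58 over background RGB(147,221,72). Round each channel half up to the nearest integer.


C = α×F + (1-α)×B, with 1-α = 0.42
R: 0.58×34 + 0.42×147 = 19.72 + 61.74 = 81.46 → 81
G: 0.58×0 + 0.42×221 = 0.00 + 92.82 = 92.82 → 93
B: 0.58×25 + 0.42×72 = 14.50 + 30.24 = 44.74 → 45
= RGB(81, 93, 45)


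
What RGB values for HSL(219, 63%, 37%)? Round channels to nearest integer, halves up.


H=219°, S=0.63, L=0.37
C = (1-|2L-1|)×S = (1-|-0.26|)×0.63 = 0.4662
H' = H/60 = 219/60 ≈ 3.6500; X = C×(1-|H' mod 2 - 1|) = 0.16317
m = L - C/2 = 0.37 - 0.2331 = 0.1369
Sector ⌊H'⌋ = 3 → (R',G',B') = (0.0, 0.16317, 0.4662)
RGB = ((R'+m)×255, (G'+m)×255, (B'+m)×255) = (34.9095, 76.51785, 153.7905)
Round half up → RGB(35, 77, 154)


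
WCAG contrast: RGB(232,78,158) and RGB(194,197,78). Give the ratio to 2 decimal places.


Linearize each sRGB channel c=v/255: c/12.92 if c ≤ 0.04045 else ((c+0.055)/1.055)^2.4
L = 0.2126×R_lin + 0.7152×G_lin + 0.0722×B_lin
Color 1 (232,78,158):
  R=232: 232/255≈0.9098 > 0.04045 → ((0.9098+0.055)/1.055)^2.4 ≈ 0.80695
  G=78: 78/255≈0.3059 > 0.04045 → ((0.3059+0.055)/1.055)^2.4 ≈ 0.07619
  B=158: 158/255≈0.6196 > 0.04045 → ((0.6196+0.055)/1.055)^2.4 ≈ 0.34191
  L1 = 0.2126×0.80695 + 0.7152×0.07619 + 0.0722×0.34191 ≈ 0.25073
Color 2 (194,197,78):
  R=194: 194/255≈0.7608 > 0.04045 → ((0.7608+0.055)/1.055)^2.4 ≈ 0.53948
  G=197: 197/255≈0.7725 > 0.04045 → ((0.7725+0.055)/1.055)^2.4 ≈ 0.55834
  B=78: 78/255≈0.3059 > 0.04045 → ((0.3059+0.055)/1.055)^2.4 ≈ 0.07619
  L2 = 0.2126×0.53948 + 0.7152×0.55834 + 0.0722×0.07619 ≈ 0.51952
Lighter = 0.51952, Darker = 0.25073
Ratio = (L_lighter + 0.05) / (L_darker + 0.05)
Ratio = (0.51952 + 0.05) / (0.25073 + 0.05) = 0.56952 / 0.30073 ≈ 1.8938
Ratio ≈ 1.89:1


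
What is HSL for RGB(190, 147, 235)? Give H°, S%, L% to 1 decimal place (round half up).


Normalize: R'=190/255≈0.7451, G'=147/255≈0.5765, B'=235/255≈0.9216
Max=235/255, Min=147/255, Δ=Max-Min=88/255
L = (Max+Min)/2 = (235+147)/510 = 382/510 = 0.74901… → L = 74.9%
L > 0.5 → S = Δ/(2-Max-Min) = 88/(510-235-147) = 88/128 = 0.6875 → S = 68.8%
(the 1/255 factors cancel in S and H, so raw channel differences can be used)
Max is B' → H = 60 × ((R-G)/Δ + 4) = 60 × ((190-147)/88 + 4)
  43/88 + 4 = 0.4886… + 4 = 4.4886…
  H = 60 × 4.4886… = 269.318…° → H = 269.3°
= HSL(269.3°, 68.8%, 74.9%)


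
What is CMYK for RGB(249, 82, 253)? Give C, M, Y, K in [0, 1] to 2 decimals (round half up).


R'=249/255≈0.9765, G'=82/255≈0.3216, B'=253/255≈0.9922
K = 1 - max(R',G',B') = 1 - 253/255 = 2/255 = 0.00784… → 0.01
(1-R'-K)/(1-K) simplifies to (max-R)/max with max = 253:
C = (253-249)/253 = 4/253 = 0.01581… → 0.02
M = (253-82)/253 = 171/253 = 0.67588… → 0.68
Y = (253-253)/253 = 0/253 = 0 → 0.00
= CMYK(0.02, 0.68, 0.00, 0.01)


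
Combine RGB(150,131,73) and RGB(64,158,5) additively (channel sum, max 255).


Additive: each channel = min(255, C₁+C₂)
R: 150+64 = 214 → 214
G: 131+158 = 289 → 255
B: 73+5 = 78 → 78
= RGB(214, 255, 78)


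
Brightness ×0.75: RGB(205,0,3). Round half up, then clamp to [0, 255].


Multiply each channel by 0.75, round half up, clamp to [0, 255]
R: 205×0.75 = 153.75 → round → 154
G: 0×0.75 = 0
B: 3×0.75 = 2.25 → round → 2
= RGB(154, 0, 2)


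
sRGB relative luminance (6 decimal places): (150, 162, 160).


Linearize each channel (sRGB transfer function): c = v/255; c_lin = c/12.92 if c ≤ 0.04045, else ((c+0.055)/1.055)^2.4
  R: 150/255 ≈ 0.588235 > 0.04045 → ((0.588235+0.055)/1.055)^2.4 ≈ 0.304987
  G: 162/255 ≈ 0.635294 > 0.04045 → ((0.635294+0.055)/1.055)^2.4 ≈ 0.361307
  B: 160/255 ≈ 0.627451 > 0.04045 → ((0.627451+0.055)/1.055)^2.4 ≈ 0.351533
R_lin = 0.304987, G_lin = 0.361307, B_lin = 0.351533
L = 0.2126×R + 0.7152×G + 0.0722×B
L = 0.2126×0.304987 + 0.7152×0.361307 + 0.0722×0.351533
L ≈ 0.348628
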